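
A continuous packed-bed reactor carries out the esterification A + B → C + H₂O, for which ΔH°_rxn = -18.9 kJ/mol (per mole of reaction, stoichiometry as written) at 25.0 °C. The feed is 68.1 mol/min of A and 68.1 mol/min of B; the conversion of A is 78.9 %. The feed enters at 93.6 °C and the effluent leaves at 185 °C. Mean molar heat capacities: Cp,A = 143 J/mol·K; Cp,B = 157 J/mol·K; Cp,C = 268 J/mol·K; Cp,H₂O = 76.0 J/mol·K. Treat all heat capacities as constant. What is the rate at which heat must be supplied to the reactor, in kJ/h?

Extent of reaction ξ = 0.789 × 68.1 = 53.731 mol/min
Reaction term: ξ·ΔH°_rxn = 53.731 × -18.9 = -1015.5 kJ/min
Sensible, feed 93.6→25 °C: -1401.5 kJ/min
Outlet flows (mol/min): A 14.369, B 14.369, C 53.731, H₂O 53.731
Sensible, products 25→185 °C: 3647.1 kJ/min
Q = ΔH = 1230.1 kJ/min = 20.501 kW
Heat supplied = 73803 kJ/h

Q_in = 73800 kJ/h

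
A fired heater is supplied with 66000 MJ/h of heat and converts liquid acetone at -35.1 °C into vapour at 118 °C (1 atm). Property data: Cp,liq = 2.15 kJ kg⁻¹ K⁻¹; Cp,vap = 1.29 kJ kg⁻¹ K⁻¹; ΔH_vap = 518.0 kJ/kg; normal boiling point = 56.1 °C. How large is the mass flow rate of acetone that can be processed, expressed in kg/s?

ṁ = 23.1 kg/s

Δh = 2.15×(56.1−-35.1) + 518.0 + 1.29×(118−56.1) = 793.93 kJ/kg
Q = 66000 MJ/h = 18333 kJ/s = 18333 kJ/s
ṁ = Q/Δh = 18333 / 793.93 = 23.092 kg/s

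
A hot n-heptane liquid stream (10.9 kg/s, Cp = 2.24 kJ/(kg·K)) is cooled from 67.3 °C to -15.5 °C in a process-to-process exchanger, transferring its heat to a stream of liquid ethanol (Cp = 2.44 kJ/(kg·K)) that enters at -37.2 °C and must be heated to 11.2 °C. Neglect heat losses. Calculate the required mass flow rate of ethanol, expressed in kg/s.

ṁ_c = 17.1 kg/s

Heat released by hot stream: Q = 10.9 × 2.24 × (67.3 − -15.5) = 2021.6 kJ/s
Energy balance on cold side (adiabatic exchanger): Q = ṁ_c·Cp_c·(T_c,out − T_c,in)
ṁ_c = 2021.6 / [2.44 × (11.2 − -37.2)] = 17.119 kg/s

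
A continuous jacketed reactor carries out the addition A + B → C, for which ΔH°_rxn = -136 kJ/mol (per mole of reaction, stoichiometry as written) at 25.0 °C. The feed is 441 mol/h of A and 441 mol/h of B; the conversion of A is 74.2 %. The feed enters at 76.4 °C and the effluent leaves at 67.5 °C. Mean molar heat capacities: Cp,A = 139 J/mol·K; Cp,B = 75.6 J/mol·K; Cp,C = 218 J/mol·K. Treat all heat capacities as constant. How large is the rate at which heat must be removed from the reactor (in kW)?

Q_out = 12.6 kW

Extent of reaction ξ = 0.742 × 441 = 327.22 mol/h
Reaction term: ξ·ΔH°_rxn = 327.22 × -136 = -44502 kJ/h
Sensible, feed 76.4→25 °C: -4864.4 kJ/h
Outlet flows (mol/h): A 113.78, B 113.78, C 327.22
Sensible, products 25→67.5 °C: 4069.4 kJ/h
Q = ΔH = -45297 kJ/h = -12.583 kW
Heat removed = 12.583 kW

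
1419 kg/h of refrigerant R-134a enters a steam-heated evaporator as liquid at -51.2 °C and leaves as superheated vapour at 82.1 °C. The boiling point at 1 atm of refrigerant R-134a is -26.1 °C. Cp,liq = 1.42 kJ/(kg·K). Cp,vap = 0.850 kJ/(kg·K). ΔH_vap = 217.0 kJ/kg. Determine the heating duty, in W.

Q = 136000 W

liquid -51.2→-26.1 °C: 35.642 kJ/kg
vaporisation at -26.1 °C: 217 kJ/kg
vapour -26.1→82.1 °C: 91.97 kJ/kg
Δh = 35.642 + 217 + 91.97 = 344.61 kJ/kg
Q = ṁ·Δh = 1419 kg/h × 344.61 kJ/kg = 489000 kJ/h
|Q| = 135.83 kW = 135830 W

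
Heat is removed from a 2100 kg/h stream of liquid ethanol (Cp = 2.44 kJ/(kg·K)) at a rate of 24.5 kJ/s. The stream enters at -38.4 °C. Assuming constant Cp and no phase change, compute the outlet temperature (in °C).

Q = 24.5 kJ/s = 88200 kJ/h
ΔT = Q/(ṁ·Cp) = 88200/(2100×2.44) = 17.213 K
T_out = -38.4 − 17.213 = -55.613 °C

T_out = -55.6 °C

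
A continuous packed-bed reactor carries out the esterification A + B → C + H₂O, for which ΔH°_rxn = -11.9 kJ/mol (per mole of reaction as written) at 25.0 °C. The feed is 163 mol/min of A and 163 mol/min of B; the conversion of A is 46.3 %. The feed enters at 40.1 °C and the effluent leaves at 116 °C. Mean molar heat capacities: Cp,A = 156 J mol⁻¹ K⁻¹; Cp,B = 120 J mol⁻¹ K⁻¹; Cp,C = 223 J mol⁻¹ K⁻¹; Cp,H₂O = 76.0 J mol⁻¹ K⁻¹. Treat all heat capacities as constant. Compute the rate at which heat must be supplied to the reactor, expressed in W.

Extent of reaction ξ = 0.463 × 163 = 75.469 mol/min
Reaction term: ξ·ΔH°_rxn = 75.469 × -11.9 = -898.08 kJ/min
Sensible, feed 40.1→25 °C: -679.32 kJ/min
Outlet flows (mol/min): A 87.531, B 87.531, C 75.469, H₂O 75.469
Sensible, products 25→116 °C: 4251.9 kJ/min
Q = ΔH = 2674.5 kJ/min = 44.574 kW
Heat supplied = 44574 W

Q_in = 44600 W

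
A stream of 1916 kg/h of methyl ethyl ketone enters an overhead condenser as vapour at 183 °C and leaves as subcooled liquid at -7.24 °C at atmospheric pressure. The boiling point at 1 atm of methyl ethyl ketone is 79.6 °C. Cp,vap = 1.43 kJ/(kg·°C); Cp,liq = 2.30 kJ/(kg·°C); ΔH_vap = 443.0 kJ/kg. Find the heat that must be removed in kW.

Q_c = 421 kW

vapour 183→79.6 °C: -147.86 kJ/kg
condensation at 79.6 °C: -443 kJ/kg
liquid 79.6→-7.24 °C: -199.73 kJ/kg
Δh = -147.86 + -443 + -199.73 = -790.59 kJ/kg
Q = ṁ·Δh = 1916 kg/h × -790.59 kJ/kg = -1.5148e+06 kJ/h
|Q| = 420.77 kW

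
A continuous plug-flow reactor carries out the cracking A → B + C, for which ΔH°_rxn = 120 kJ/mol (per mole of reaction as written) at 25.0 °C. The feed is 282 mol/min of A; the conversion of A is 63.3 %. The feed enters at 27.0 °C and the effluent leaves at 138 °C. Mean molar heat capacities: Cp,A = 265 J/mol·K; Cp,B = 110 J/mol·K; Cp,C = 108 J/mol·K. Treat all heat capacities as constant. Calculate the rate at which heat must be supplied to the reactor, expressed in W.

Extent of reaction ξ = 0.633 × 282 = 178.51 mol/min
Reaction term: ξ·ΔH°_rxn = 178.51 × 120 = 21421 kJ/min
Sensible, feed 27.0→25 °C: -149.46 kJ/min
Outlet flows (mol/min): A 103.49, B 178.51, C 178.51
Sensible, products 25→138 °C: 7496.4 kJ/min
Q = ΔH = 28768 kJ/min = 479.46 kW
Heat supplied = 479460 W

Q_in = 479000 W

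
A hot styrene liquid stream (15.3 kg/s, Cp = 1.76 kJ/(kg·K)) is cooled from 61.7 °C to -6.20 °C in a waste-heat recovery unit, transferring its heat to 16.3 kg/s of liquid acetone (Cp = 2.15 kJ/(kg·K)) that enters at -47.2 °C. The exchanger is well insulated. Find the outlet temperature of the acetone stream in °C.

Heat released by hot stream: Q = 15.3 × 1.76 × (61.7 − -6.20) = 1828.4 kJ/s
Energy balance on cold side (adiabatic exchanger): Q = ṁ_c·Cp_c·(T_c,out − T_c,in)
T_c,out = -47.2 + 1828.4/(16.3 × 2.15) = 4.9732 °C

T_c,out = 4.97 °C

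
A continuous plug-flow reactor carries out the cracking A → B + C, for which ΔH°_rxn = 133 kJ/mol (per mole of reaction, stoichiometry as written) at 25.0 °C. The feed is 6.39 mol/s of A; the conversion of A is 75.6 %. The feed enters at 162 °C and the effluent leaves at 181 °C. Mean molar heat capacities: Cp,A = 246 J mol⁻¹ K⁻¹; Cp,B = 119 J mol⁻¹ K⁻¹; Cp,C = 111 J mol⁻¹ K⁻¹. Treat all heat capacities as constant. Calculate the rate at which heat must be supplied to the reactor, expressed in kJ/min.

Q_in = 39600 kJ/min

Extent of reaction ξ = 0.756 × 6.39 = 4.8308 mol/s
Reaction term: ξ·ΔH°_rxn = 4.8308 × 133 = 642.5 kJ/s
Sensible, feed 162→25 °C: -215.36 kJ/s
Outlet flows (mol/s): A 1.5592, B 4.8308, C 4.8308
Sensible, products 25→181 °C: 233.16 kJ/s
Q = ΔH = 660.31 kJ/s = 660.31 kW
Heat supplied = 39619 kJ/min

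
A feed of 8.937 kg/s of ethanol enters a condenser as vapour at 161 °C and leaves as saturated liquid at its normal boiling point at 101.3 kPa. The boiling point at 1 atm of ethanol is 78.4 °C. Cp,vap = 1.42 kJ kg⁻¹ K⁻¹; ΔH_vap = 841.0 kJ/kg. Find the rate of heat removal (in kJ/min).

Q_c = 514000 kJ/min

vapour 161→78.4 °C: -117.29 kJ/kg
condensation at 78.4 °C: -841 kJ/kg
Δh = -117.29 + -841 = -958.29 kJ/kg
Q = ṁ·Δh = 8.937 kg/s × -958.29 kJ/kg = -8564.3 kJ/s
|Q| = 8564.3 kW = 513860 kJ/min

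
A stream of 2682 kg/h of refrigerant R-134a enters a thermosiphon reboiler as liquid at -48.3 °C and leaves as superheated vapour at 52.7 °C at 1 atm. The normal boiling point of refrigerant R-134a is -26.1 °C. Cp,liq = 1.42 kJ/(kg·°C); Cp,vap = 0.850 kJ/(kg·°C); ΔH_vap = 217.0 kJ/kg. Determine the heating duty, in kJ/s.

liquid -48.3→-26.1 °C: 31.524 kJ/kg
vaporisation at -26.1 °C: 217 kJ/kg
vapour -26.1→52.7 °C: 66.98 kJ/kg
Δh = 31.524 + 217 + 66.98 = 315.5 kJ/kg
Q = ṁ·Δh = 2682 kg/h × 315.5 kJ/kg = 846180 kJ/h
|Q| = 235.05 kW

Q = 235 kJ/s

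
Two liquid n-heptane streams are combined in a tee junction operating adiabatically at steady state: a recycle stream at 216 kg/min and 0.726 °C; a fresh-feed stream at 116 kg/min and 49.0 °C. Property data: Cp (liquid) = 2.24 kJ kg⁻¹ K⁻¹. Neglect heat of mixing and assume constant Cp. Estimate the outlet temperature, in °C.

T_out = 17.6 °C

Adiabatic, steady state ⇒ Σ ṁᵢCp,ᵢ(T_out − Tᵢ) = 0
T_out = Σ ṁᵢCp,ᵢTᵢ / Σ ṁᵢCp,ᵢ
      = 13083 / 743.68 = 17.593 °C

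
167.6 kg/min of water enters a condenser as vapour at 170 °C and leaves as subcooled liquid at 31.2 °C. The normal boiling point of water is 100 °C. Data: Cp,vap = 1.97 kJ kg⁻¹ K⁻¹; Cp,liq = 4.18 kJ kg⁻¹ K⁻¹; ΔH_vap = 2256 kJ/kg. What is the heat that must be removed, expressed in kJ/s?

Q_c = 7490 kJ/s

vapour 170→100 °C: -137.9 kJ/kg
condensation at 100 °C: -2256 kJ/kg
liquid 100→31.2 °C: -287.58 kJ/kg
Δh = -137.9 + -2256 + -287.58 = -2681.5 kJ/kg
Q = ṁ·Δh = 167.6 kg/min × -2681.5 kJ/kg = -449420 kJ/min
|Q| = 7490.3 kW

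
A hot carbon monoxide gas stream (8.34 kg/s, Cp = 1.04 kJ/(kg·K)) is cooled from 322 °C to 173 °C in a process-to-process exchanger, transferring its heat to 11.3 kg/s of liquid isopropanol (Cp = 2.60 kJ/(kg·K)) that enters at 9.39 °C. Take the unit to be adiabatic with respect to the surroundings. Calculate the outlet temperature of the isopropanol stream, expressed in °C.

T_c,out = 53.4 °C

Heat released by hot stream: Q = 8.34 × 1.04 × (322 − 173) = 1292.4 kJ/s
Energy balance on cold side (adiabatic exchanger): Q = ṁ_c·Cp_c·(T_c,out − T_c,in)
T_c,out = 9.39 + 1292.4/(11.3 × 2.60) = 53.378 °C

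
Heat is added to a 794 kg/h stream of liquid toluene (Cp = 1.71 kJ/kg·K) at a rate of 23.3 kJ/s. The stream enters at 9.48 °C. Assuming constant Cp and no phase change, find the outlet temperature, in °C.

Q = 23.3 kJ/s = 83880 kJ/h
ΔT = Q/(ṁ·Cp) = 83880/(794×1.71) = 61.779 K
T_out = 9.48 + 61.779 = 71.259 °C

T_out = 71.3 °C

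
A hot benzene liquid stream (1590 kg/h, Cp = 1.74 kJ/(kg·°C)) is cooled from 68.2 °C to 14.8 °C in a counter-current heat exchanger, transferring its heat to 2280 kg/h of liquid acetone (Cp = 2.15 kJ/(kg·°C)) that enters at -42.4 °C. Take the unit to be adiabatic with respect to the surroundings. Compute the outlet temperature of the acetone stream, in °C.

Heat released by hot stream: Q = 1590 × 1.74 × (68.2 − 14.8) = 147740 kJ/h
Energy balance on cold side (adiabatic exchanger): Q = ṁ_c·Cp_c·(T_c,out − T_c,in)
T_c,out = -42.4 + 147740/(2280 × 2.15) = -12.262 °C

T_c,out = -12.3 °C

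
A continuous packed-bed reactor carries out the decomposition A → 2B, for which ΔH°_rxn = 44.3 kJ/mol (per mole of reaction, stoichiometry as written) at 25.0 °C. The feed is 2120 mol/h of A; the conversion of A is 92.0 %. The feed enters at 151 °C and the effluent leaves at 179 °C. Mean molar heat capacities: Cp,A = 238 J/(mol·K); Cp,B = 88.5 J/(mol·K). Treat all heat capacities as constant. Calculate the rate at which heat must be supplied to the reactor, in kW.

Extent of reaction ξ = 0.920 × 2120 = 1950.4 mol/h
Reaction term: ξ·ΔH°_rxn = 1950.4 × 44.3 = 86403 kJ/h
Sensible, feed 151→25 °C: -63575 kJ/h
Outlet flows (mol/h): A 169.6, B 3900.8
Sensible, products 25→179 °C: 59380 kJ/h
Q = ΔH = 82208 kJ/h = 22.836 kW
Heat supplied = 22.836 kW

Q_in = 22.8 kW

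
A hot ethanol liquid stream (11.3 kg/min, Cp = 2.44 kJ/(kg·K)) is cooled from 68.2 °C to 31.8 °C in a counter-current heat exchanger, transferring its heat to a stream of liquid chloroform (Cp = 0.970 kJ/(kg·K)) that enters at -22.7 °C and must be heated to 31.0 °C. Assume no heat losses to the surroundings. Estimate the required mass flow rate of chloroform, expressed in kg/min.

ṁ_c = 19.3 kg/min

Heat released by hot stream: Q = 11.3 × 2.44 × (68.2 − 31.8) = 1003.6 kJ/min
Energy balance on cold side (adiabatic exchanger): Q = ṁ_c·Cp_c·(T_c,out − T_c,in)
ṁ_c = 1003.6 / [0.970 × (31.0 − -22.7)] = 19.267 kg/min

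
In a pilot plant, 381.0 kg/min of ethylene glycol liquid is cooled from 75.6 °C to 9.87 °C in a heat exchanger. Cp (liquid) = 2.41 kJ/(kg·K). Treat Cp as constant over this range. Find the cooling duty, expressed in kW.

Q_c = 1010 kW

Q = ṁ·Cp·ΔT = 381.0 × 2.41 × (9.87 − 75.6) = -60354 kJ/min
Converting: 60354 / 60 s = 1005.9 kW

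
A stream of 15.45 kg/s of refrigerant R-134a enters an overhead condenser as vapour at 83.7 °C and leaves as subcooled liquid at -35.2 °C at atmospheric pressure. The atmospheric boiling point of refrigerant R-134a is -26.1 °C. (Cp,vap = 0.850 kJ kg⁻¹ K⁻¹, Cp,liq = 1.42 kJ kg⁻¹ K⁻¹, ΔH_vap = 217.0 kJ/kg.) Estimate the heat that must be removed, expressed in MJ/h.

Q_c = 18000 MJ/h

vapour 83.7→-26.1 °C: -93.33 kJ/kg
condensation at -26.1 °C: -217 kJ/kg
liquid -26.1→-35.2 °C: -12.922 kJ/kg
Δh = -93.33 + -217 + -12.922 = -323.25 kJ/kg
Q = ṁ·Δh = 15.45 kg/s × -323.25 kJ/kg = -4994.2 kJ/s
|Q| = 4994.2 kW = 17979 MJ/h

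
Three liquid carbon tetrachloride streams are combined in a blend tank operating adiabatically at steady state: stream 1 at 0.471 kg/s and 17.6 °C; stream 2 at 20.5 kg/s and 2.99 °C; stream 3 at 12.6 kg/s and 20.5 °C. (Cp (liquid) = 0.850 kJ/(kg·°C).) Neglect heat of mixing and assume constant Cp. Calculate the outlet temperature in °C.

No heat crosses the boundary, so H_out = H_in.
Σ ṁᵢCp,ᵢTᵢ = 0.471×0.850×17.6 + 20.5×0.850×2.99 + 12.6×0.850×20.5 = 278.7
Σ ṁᵢCp,ᵢ = 0.471×0.850 + 20.5×0.850 + 12.6×0.850 = 28.535
T_out = 278.7 / 28.535 = 9.7669 °C

T_out = 9.77 °C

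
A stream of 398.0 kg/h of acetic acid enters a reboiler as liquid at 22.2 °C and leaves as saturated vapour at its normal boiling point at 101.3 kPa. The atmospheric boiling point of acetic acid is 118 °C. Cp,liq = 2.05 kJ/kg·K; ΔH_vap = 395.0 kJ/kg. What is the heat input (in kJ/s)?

Q = 65.4 kJ/s

liquid 22.2→118 °C: 196.39 kJ/kg
vaporisation at 118 °C: 395 kJ/kg
Δh = 196.39 + 395 = 591.39 kJ/kg
Q = ṁ·Δh = 398.0 kg/h × 591.39 kJ/kg = 235370 kJ/h
|Q| = 65.381 kW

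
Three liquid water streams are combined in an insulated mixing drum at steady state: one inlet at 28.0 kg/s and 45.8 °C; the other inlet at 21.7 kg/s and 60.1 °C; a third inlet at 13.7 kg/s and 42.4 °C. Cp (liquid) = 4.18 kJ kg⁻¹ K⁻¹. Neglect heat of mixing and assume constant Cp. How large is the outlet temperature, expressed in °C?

T_out = 50.0 °C

No heat crosses the boundary, so H_out = H_in.
Σ ṁᵢCp,ᵢTᵢ = 28.0×4.18×45.8 + 21.7×4.18×60.1 + 13.7×4.18×42.4 = 13240
Σ ṁᵢCp,ᵢ = 28.0×4.18 + 21.7×4.18 + 13.7×4.18 = 265.01
T_out = 13240 / 265.01 = 49.96 °C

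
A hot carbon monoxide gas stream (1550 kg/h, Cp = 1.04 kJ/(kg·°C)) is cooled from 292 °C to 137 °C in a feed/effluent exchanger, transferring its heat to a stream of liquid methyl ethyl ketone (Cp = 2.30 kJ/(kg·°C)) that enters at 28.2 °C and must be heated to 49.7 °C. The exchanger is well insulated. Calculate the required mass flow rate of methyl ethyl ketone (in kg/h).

ṁ_c = 5050 kg/h

Heat released by hot stream: Q = 1550 × 1.04 × (292 − 137) = 249860 kJ/h
Energy balance on cold side (adiabatic exchanger): Q = ṁ_c·Cp_c·(T_c,out − T_c,in)
ṁ_c = 249860 / [2.30 × (49.7 − 28.2)] = 5052.8 kg/h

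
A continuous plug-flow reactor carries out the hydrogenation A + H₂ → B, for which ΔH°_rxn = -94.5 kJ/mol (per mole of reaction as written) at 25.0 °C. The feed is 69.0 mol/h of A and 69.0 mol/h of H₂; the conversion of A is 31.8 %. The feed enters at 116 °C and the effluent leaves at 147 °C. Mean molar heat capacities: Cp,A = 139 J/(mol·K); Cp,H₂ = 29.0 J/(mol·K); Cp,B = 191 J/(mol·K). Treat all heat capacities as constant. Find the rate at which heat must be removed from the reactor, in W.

Extent of reaction ξ = 0.318 × 69.0 = 21.942 mol/h
Reaction term: ξ·ΔH°_rxn = 21.942 × -94.5 = -2073.5 kJ/h
Sensible, feed 116→25 °C: -1054.9 kJ/h
Outlet flows (mol/h): A 47.058, H₂ 47.058, B 21.942
Sensible, products 25→147 °C: 1475.8 kJ/h
Q = ΔH = -1652.6 kJ/h = -0.45905 kW
Heat removed = 459.05 W

Q_out = 459 W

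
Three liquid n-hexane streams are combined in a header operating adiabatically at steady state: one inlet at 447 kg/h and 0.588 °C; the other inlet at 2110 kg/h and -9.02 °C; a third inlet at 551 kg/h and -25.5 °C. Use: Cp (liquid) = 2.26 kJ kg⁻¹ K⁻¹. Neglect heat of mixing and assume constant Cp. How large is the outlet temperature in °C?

T_out = -10.6 °C

No heat crosses the boundary, so H_out = H_in.
T_out = Σ ṁᵢCp,ᵢTᵢ / Σ ṁᵢCp,ᵢ
      = -74173 / 7024.1 = -10.56 °C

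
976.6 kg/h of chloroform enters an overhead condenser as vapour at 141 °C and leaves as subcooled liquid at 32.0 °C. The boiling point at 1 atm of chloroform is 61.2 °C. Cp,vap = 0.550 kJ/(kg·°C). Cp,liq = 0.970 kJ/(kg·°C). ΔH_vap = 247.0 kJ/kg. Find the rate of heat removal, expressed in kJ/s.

vapour 141→61.2 °C: -43.89 kJ/kg
condensation at 61.2 °C: -247 kJ/kg
liquid 61.2→32.0 °C: -28.324 kJ/kg
Δh = -43.89 + -247 + -28.324 = -319.21 kJ/kg
Q = ṁ·Δh = 976.6 kg/h × -319.21 kJ/kg = -311740 kJ/h
|Q| = 86.596 kW

Q_c = 86.6 kJ/s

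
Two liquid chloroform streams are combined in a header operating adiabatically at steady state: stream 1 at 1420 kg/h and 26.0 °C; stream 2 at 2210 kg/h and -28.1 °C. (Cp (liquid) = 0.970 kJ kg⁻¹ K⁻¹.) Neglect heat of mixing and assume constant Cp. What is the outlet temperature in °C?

T_out = -6.94 °C

Adiabatic, steady state ⇒ Σ ṁᵢCp,ᵢ(T_out − Tᵢ) = 0
T_out = Σ ṁᵢCp,ᵢTᵢ / Σ ṁᵢCp,ᵢ
      = -24426 / 3521.1 = -6.9369 °C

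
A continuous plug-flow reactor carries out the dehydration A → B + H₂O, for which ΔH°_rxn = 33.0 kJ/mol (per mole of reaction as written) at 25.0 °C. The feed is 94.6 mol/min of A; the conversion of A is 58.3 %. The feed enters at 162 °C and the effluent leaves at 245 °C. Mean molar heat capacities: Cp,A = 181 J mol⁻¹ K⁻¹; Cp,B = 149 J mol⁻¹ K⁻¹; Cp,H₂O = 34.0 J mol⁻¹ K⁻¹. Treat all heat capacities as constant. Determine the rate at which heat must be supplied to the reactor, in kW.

Q_in = 54.4 kW

Extent of reaction ξ = 0.583 × 94.6 = 55.152 mol/min
Reaction term: ξ·ΔH°_rxn = 55.152 × 33.0 = 1820 kJ/min
Sensible, feed 162→25 °C: -2345.8 kJ/min
Outlet flows (mol/min): A 39.448, B 55.152, H₂O 55.152
Sensible, products 25→245 °C: 3791.2 kJ/min
Q = ΔH = 3265.5 kJ/min = 54.424 kW
Heat supplied = 54.424 kW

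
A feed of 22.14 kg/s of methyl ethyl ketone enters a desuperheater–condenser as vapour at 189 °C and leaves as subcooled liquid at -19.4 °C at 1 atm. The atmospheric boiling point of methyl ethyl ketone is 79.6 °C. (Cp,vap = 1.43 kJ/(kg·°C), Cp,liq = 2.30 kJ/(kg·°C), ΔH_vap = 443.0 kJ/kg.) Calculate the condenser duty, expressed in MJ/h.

Q_c = 65900 MJ/h

vapour 189→79.6 °C: -156.44 kJ/kg
condensation at 79.6 °C: -443 kJ/kg
liquid 79.6→-19.4 °C: -227.7 kJ/kg
Δh = -156.44 + -443 + -227.7 = -827.14 kJ/kg
Q = ṁ·Δh = 22.14 kg/s × -827.14 kJ/kg = -18313 kJ/s
|Q| = 18313 kW = 65927 MJ/h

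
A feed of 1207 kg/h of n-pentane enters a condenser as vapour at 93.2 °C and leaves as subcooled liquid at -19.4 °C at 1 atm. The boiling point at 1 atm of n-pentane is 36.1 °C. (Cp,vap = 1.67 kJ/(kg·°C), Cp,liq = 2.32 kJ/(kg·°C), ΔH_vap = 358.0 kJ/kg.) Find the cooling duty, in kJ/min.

vapour 93.2→36.1 °C: -95.357 kJ/kg
condensation at 36.1 °C: -358 kJ/kg
liquid 36.1→-19.4 °C: -128.76 kJ/kg
Δh = -95.357 + -358 + -128.76 = -582.12 kJ/kg
Q = ṁ·Δh = 1207 kg/h × -582.12 kJ/kg = -702620 kJ/h
|Q| = 195.17 kW = 11710 kJ/min

Q_c = 11700 kJ/min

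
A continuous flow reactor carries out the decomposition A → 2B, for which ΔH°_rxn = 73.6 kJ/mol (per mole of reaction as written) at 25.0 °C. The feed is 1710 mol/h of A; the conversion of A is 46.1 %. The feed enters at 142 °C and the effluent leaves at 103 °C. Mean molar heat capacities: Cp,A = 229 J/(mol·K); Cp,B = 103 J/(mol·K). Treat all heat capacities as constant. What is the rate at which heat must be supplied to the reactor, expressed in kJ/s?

Q_in = 11.5 kJ/s

Extent of reaction ξ = 0.461 × 1710 = 788.31 mol/h
Reaction term: ξ·ΔH°_rxn = 788.31 × 73.6 = 58020 kJ/h
Sensible, feed 142→25 °C: -45816 kJ/h
Outlet flows (mol/h): A 921.69, B 1576.6
Sensible, products 25→103 °C: 29130 kJ/h
Q = ΔH = 41333 kJ/h = 11.481 kW
Heat supplied = 11.481 kJ/s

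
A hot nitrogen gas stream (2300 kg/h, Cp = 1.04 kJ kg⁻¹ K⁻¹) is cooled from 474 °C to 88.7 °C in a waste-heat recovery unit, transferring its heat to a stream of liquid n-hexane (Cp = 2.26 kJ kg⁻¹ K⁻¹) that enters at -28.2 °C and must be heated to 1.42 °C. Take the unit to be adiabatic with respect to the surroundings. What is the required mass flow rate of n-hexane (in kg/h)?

Heat released by hot stream: Q = 2300 × 1.04 × (474 − 88.7) = 921640 kJ/h
Energy balance on cold side (adiabatic exchanger): Q = ṁ_c·Cp_c·(T_c,out − T_c,in)
ṁ_c = 921640 / [2.26 × (1.42 − -28.2)] = 13768 kg/h

ṁ_c = 13800 kg/h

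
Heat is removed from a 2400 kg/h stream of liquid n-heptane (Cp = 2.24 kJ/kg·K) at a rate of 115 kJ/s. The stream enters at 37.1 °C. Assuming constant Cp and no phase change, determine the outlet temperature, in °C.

T_out = -39.9 °C

Q = 115 kJ/s = 414000 kJ/h
ΔT = Q/(ṁ·Cp) = 414000/(2400×2.24) = 77.009 K
T_out = 37.1 − 77.009 = -39.909 °C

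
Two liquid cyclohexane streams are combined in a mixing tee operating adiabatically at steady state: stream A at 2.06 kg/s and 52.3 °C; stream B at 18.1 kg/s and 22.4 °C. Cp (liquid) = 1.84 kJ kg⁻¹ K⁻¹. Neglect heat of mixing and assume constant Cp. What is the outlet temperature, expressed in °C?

Adiabatic, steady state ⇒ Σ ṁᵢCp,ᵢ(T_out − Tᵢ) = 0
T_out = Σ ṁᵢCp,ᵢTᵢ / Σ ṁᵢCp,ᵢ
      = 944.25 / 37.094 = 25.455 °C

T_out = 25.5 °C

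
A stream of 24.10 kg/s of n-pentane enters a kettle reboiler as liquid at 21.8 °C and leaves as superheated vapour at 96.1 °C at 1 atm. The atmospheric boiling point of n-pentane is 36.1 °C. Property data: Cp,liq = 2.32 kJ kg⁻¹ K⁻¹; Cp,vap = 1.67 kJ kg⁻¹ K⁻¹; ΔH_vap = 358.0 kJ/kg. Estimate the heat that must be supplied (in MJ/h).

liquid 21.8→36.1 °C: 33.176 kJ/kg
vaporisation at 36.1 °C: 358 kJ/kg
vapour 36.1→96.1 °C: 100.2 kJ/kg
Δh = 33.176 + 358 + 100.2 = 491.38 kJ/kg
Q = ṁ·Δh = 24.10 kg/s × 491.38 kJ/kg = 11842 kJ/s
|Q| = 11842 kW = 42632 MJ/h

Q = 42600 MJ/h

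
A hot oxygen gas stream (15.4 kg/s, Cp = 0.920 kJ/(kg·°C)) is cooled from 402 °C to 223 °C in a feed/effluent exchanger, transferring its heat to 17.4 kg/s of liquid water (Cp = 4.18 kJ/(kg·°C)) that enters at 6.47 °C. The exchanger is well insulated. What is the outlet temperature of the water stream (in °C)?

Heat released by hot stream: Q = 15.4 × 0.920 × (402 − 223) = 2536.1 kJ/s
Energy balance on cold side (adiabatic exchanger): Q = ṁ_c·Cp_c·(T_c,out − T_c,in)
T_c,out = 6.47 + 2536.1/(17.4 × 4.18) = 41.339 °C

T_c,out = 41.3 °C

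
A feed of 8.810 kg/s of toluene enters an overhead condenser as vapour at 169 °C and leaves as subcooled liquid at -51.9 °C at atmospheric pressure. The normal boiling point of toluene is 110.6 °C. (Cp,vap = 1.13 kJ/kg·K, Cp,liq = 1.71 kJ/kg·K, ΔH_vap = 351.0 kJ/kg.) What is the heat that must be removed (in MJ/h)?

Q_c = 22000 MJ/h

vapour 169→110.6 °C: -65.992 kJ/kg
condensation at 110.6 °C: -351 kJ/kg
liquid 110.6→-51.9 °C: -277.88 kJ/kg
Δh = -65.992 + -351 + -277.88 = -694.87 kJ/kg
Q = ṁ·Δh = 8.810 kg/s × -694.87 kJ/kg = -6121.8 kJ/s
|Q| = 6121.8 kW = 22038 MJ/h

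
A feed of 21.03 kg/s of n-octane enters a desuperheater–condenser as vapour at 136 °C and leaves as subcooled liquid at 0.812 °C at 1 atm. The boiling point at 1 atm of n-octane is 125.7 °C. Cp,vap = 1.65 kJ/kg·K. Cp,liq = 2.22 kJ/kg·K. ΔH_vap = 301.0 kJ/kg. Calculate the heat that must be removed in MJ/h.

vapour 136→125.7 °C: -16.995 kJ/kg
condensation at 125.7 °C: -301 kJ/kg
liquid 125.7→0.812 °C: -277.25 kJ/kg
Δh = -16.995 + -301 + -277.25 = -595.25 kJ/kg
Q = ṁ·Δh = 21.03 kg/s × -595.25 kJ/kg = -12518 kJ/s
|Q| = 12518 kW = 45065 MJ/h

Q_c = 45100 MJ/h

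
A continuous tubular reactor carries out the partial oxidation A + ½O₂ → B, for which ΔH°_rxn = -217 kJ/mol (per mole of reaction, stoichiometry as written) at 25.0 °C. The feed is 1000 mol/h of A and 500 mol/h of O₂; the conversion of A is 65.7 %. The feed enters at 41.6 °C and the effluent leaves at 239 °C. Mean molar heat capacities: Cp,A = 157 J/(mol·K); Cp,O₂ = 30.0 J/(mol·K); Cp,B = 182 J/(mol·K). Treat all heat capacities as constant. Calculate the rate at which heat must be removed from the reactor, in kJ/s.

Q_out = 29.8 kJ/s

Extent of reaction ξ = 0.657 × 1000 = 657 mol/h
Reaction term: ξ·ΔH°_rxn = 657 × -217 = -142570 kJ/h
Sensible, feed 41.6→25 °C: -2855.2 kJ/h
Outlet flows (mol/h): A 343, O₂ 171.5, B 657
Sensible, products 25→239 °C: 38214 kJ/h
Q = ΔH = -107210 kJ/h = -29.781 kW
Heat removed = 29.781 kJ/s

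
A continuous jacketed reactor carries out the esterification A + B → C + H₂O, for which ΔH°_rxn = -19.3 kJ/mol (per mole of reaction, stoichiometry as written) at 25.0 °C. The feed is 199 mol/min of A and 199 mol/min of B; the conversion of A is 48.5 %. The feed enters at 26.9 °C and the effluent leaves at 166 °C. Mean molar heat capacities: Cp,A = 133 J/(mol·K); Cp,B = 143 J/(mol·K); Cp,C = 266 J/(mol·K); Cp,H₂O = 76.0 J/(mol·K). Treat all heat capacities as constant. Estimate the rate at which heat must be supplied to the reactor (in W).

Extent of reaction ξ = 0.485 × 199 = 96.515 mol/min
Reaction term: ξ·ΔH°_rxn = 96.515 × -19.3 = -1862.7 kJ/min
Sensible, feed 26.9→25 °C: -104.36 kJ/min
Outlet flows (mol/min): A 102.48, B 102.48, C 96.515, H₂O 96.515
Sensible, products 25→166 °C: 8642.5 kJ/min
Q = ΔH = 6675.4 kJ/min = 111.26 kW
Heat supplied = 111260 W

Q_in = 111000 W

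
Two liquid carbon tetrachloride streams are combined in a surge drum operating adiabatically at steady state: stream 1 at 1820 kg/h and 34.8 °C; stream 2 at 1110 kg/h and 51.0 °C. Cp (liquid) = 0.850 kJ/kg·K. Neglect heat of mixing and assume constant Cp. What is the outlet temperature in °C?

T_out = 40.9 °C

No heat crosses the boundary, so H_out = H_in.
Σ ṁᵢCp,ᵢTᵢ = 1820×0.850×34.8 + 1110×0.850×51.0 = 101950
Σ ṁᵢCp,ᵢ = 1820×0.850 + 1110×0.850 = 2490.5
T_out = 101950 / 2490.5 = 40.937 °C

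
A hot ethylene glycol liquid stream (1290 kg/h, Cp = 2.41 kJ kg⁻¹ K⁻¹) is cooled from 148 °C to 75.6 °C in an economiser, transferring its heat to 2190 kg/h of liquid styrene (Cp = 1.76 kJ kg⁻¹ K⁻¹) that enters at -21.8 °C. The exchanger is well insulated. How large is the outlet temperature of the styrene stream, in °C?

Heat released by hot stream: Q = 1290 × 2.41 × (148 − 75.6) = 225080 kJ/h
Energy balance on cold side (adiabatic exchanger): Q = ṁ_c·Cp_c·(T_c,out − T_c,in)
T_c,out = -21.8 + 225080/(2190 × 1.76) = 36.597 °C

T_c,out = 36.6 °C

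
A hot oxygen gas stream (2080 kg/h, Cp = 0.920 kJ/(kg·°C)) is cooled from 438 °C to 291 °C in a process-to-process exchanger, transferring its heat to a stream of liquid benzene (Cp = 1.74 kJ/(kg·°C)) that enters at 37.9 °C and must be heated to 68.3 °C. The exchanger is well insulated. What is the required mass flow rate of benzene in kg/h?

ṁ_c = 5320 kg/h

Heat released by hot stream: Q = 2080 × 0.920 × (438 − 291) = 281300 kJ/h
Energy balance on cold side (adiabatic exchanger): Q = ṁ_c·Cp_c·(T_c,out − T_c,in)
ṁ_c = 281300 / [1.74 × (68.3 − 37.9)] = 5318 kg/h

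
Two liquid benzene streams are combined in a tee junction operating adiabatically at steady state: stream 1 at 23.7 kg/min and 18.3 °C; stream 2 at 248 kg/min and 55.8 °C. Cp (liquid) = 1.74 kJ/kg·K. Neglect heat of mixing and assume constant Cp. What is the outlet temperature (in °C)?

T_out = 52.5 °C

Energy balance with Q = 0: Σ ṁᵢCp,ᵢ(T_out − Tᵢ) = 0
T_out = Σ ṁᵢCp,ᵢTᵢ / Σ ṁᵢCp,ᵢ
      = 24833 / 472.76 = 52.529 °C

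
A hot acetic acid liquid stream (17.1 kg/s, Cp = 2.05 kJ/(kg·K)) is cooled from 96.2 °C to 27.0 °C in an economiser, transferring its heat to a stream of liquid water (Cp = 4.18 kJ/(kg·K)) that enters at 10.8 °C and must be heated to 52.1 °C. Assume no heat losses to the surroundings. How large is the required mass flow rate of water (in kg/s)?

Heat released by hot stream: Q = 17.1 × 2.05 × (96.2 − 27.0) = 2425.8 kJ/s
Energy balance on cold side (adiabatic exchanger): Q = ṁ_c·Cp_c·(T_c,out − T_c,in)
ṁ_c = 2425.8 / [4.18 × (52.1 − 10.8)] = 14.052 kg/s

ṁ_c = 14.1 kg/s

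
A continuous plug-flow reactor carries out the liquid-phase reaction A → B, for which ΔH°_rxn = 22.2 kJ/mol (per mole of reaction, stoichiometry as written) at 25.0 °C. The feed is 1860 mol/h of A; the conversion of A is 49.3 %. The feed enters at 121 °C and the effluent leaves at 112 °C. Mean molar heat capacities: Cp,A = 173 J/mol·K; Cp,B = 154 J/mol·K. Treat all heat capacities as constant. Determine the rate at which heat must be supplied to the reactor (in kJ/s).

Q_in = 4.43 kJ/s

Extent of reaction ξ = 0.493 × 1860 = 916.98 mol/h
Reaction term: ξ·ΔH°_rxn = 916.98 × 22.2 = 20357 kJ/h
Sensible, feed 121→25 °C: -30891 kJ/h
Outlet flows (mol/h): A 943.02, B 916.98
Sensible, products 25→112 °C: 26479 kJ/h
Q = ΔH = 15945 kJ/h = 4.4292 kW
Heat supplied = 4.4292 kJ/s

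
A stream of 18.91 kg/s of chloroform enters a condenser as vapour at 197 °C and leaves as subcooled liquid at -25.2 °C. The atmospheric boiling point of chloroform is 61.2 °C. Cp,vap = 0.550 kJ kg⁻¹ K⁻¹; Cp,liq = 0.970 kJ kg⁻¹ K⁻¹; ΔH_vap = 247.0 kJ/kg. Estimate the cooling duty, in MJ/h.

Q_c = 27600 MJ/h

vapour 197→61.2 °C: -74.69 kJ/kg
condensation at 61.2 °C: -247 kJ/kg
liquid 61.2→-25.2 °C: -83.808 kJ/kg
Δh = -74.69 + -247 + -83.808 = -405.5 kJ/kg
Q = ṁ·Δh = 18.91 kg/s × -405.5 kJ/kg = -7668 kJ/s
|Q| = 7668 kW = 27605 MJ/h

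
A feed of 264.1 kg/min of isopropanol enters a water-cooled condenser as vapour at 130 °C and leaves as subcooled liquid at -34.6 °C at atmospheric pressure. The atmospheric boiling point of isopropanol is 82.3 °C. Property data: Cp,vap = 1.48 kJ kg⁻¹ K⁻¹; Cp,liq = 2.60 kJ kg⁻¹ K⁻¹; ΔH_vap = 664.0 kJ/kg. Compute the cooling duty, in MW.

vapour 130→82.3 °C: -70.596 kJ/kg
condensation at 82.3 °C: -664 kJ/kg
liquid 82.3→-34.6 °C: -303.94 kJ/kg
Δh = -70.596 + -664 + -303.94 = -1038.5 kJ/kg
Q = ṁ·Δh = 264.1 kg/min × -1038.5 kJ/kg = -274280 kJ/min
|Q| = 4571.3 kW = 4.5713 MW

Q_c = 4.57 MW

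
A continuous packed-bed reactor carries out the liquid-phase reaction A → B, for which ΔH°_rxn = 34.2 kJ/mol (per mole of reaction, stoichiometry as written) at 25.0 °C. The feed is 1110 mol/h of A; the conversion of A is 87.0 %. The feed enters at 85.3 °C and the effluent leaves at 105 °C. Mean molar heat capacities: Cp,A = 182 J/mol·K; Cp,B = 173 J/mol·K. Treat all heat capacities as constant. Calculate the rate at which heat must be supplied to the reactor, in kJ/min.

Q_in = 605 kJ/min

Extent of reaction ξ = 0.870 × 1110 = 965.7 mol/h
Reaction term: ξ·ΔH°_rxn = 965.7 × 34.2 = 33027 kJ/h
Sensible, feed 85.3→25 °C: -12182 kJ/h
Outlet flows (mol/h): A 144.3, B 965.7
Sensible, products 25→105 °C: 15466 kJ/h
Q = ΔH = 36311 kJ/h = 10.087 kW
Heat supplied = 605.19 kJ/min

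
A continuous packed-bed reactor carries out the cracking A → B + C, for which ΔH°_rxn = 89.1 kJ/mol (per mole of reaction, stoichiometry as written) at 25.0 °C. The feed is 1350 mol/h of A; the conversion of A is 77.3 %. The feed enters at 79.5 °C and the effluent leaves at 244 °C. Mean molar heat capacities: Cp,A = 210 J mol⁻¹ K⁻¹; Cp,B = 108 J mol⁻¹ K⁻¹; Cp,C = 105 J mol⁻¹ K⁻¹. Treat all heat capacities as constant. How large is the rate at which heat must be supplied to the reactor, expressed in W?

Q_in = 39000 W

Extent of reaction ξ = 0.773 × 1350 = 1043.5 mol/h
Reaction term: ξ·ΔH°_rxn = 1043.5 × 89.1 = 92980 kJ/h
Sensible, feed 79.5→25 °C: -15451 kJ/h
Outlet flows (mol/h): A 306.45, B 1043.5, C 1043.5
Sensible, products 25→244 °C: 62772 kJ/h
Q = ΔH = 140300 kJ/h = 38.973 kW
Heat supplied = 38973 W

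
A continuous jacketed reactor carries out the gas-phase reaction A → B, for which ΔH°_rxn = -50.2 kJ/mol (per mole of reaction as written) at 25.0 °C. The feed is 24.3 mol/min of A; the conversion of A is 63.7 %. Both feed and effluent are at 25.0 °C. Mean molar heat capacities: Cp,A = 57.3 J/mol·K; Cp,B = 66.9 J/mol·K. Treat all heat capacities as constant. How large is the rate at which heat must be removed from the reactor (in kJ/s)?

Extent of reaction ξ = 0.637 × 24.3 = 15.479 mol/min
Reaction term: ξ·ΔH°_rxn = 15.479 × -50.2 = -777.05 kJ/min
Q = ΔH = -777.05 kJ/min = -12.951 kW
Heat removed = 12.951 kJ/s

Q_out = 13.0 kJ/s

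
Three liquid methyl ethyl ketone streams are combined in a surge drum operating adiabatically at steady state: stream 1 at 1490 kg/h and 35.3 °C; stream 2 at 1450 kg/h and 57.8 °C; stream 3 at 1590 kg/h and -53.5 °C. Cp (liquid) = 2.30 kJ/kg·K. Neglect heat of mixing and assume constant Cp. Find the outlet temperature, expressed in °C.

T_out = 11.3 °C

Adiabatic, steady state ⇒ Σ ṁᵢCp,ᵢ(T_out − Tᵢ) = 0
Σ ṁᵢCp,ᵢTᵢ = 1490×2.30×35.3 + 1450×2.30×57.8 + 1590×2.30×-53.5 = 118090
Σ ṁᵢCp,ᵢ = 1490×2.30 + 1450×2.30 + 1590×2.30 = 10419
T_out = 118090 / 10419 = 11.334 °C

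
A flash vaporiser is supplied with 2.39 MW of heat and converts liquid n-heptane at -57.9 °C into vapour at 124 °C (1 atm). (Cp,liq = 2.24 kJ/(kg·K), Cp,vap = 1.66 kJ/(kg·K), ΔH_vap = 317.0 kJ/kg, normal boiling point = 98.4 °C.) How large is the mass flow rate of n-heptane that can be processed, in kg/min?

Δh = 2.24×(98.4−-57.9) + 317.0 + 1.66×(124−98.4) = 709.61 kJ/kg
Q = 2.39 MW = 2390 kJ/s = 143400 kJ/min
ṁ = Q/Δh = 143400 / 709.61 = 202.08 kg/min

ṁ = 202 kg/min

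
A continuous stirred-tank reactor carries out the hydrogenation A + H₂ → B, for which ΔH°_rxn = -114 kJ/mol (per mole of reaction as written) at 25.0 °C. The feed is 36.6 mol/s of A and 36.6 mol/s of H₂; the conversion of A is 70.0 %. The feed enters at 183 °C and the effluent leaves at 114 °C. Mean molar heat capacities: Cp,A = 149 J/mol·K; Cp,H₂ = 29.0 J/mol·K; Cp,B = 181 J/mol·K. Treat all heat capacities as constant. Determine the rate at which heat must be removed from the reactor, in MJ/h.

Extent of reaction ξ = 0.700 × 36.6 = 25.62 mol/s
Reaction term: ξ·ΔH°_rxn = 25.62 × -114 = -2920.7 kJ/s
Sensible, feed 183→25 °C: -1029.3 kJ/s
Outlet flows (mol/s): A 10.98, H₂ 10.98, B 25.62
Sensible, products 25→114 °C: 586.66 kJ/s
Q = ΔH = -3363.4 kJ/s = -3363.4 kW
Heat removed = 12108 MJ/h

Q_out = 12100 MJ/h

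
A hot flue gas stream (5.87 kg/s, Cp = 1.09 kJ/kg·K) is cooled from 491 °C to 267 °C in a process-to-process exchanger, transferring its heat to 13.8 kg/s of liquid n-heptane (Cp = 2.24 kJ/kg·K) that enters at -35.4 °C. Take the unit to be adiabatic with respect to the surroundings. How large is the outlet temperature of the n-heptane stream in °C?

Heat released by hot stream: Q = 5.87 × 1.09 × (491 − 267) = 1433.2 kJ/s
Energy balance on cold side (adiabatic exchanger): Q = ṁ_c·Cp_c·(T_c,out − T_c,in)
T_c,out = -35.4 + 1433.2/(13.8 × 2.24) = 10.964 °C

T_c,out = 11.0 °C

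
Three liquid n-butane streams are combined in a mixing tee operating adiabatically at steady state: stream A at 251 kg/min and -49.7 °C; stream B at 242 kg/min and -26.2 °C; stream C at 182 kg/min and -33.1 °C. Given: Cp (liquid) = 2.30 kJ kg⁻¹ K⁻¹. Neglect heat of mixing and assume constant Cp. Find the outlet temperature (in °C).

T_out = -36.8 °C

No heat crosses the boundary, so H_out = H_in.
Σ ṁᵢCp,ᵢTᵢ = 251×2.30×-49.7 + 242×2.30×-26.2 + 182×2.30×-33.1 = -57130
Σ ṁᵢCp,ᵢ = 251×2.30 + 242×2.30 + 182×2.30 = 1552.5
T_out = -57130 / 1552.5 = -36.799 °C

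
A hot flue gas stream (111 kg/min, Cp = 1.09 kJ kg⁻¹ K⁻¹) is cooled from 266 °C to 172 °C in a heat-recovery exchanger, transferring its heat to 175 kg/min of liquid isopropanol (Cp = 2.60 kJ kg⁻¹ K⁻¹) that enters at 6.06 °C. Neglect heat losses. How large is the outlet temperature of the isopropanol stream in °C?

Heat released by hot stream: Q = 111 × 1.09 × (266 − 172) = 11373 kJ/min
Energy balance on cold side (adiabatic exchanger): Q = ṁ_c·Cp_c·(T_c,out − T_c,in)
T_c,out = 6.06 + 11373/(175 × 2.60) = 31.056 °C

T_c,out = 31.1 °C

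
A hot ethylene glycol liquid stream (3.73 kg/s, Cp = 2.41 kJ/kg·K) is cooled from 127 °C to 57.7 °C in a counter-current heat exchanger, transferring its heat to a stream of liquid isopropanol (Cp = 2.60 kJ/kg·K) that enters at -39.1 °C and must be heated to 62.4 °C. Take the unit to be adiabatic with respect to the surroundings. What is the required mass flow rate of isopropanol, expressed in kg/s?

Heat released by hot stream: Q = 3.73 × 2.41 × (127 − 57.7) = 622.96 kJ/s
Energy balance on cold side (adiabatic exchanger): Q = ṁ_c·Cp_c·(T_c,out − T_c,in)
ṁ_c = 622.96 / [2.60 × (62.4 − -39.1)] = 2.3606 kg/s

ṁ_c = 2.36 kg/s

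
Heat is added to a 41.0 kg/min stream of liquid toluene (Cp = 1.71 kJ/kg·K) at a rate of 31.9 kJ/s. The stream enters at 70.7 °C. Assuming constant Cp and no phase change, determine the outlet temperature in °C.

Q = 31.9 kJ/s = 1914 kJ/min
ΔT = Q/(ṁ·Cp) = 1914/(41.0×1.71) = 27.3 K
T_out = 70.7 + 27.3 = 98 °C

T_out = 98.0 °C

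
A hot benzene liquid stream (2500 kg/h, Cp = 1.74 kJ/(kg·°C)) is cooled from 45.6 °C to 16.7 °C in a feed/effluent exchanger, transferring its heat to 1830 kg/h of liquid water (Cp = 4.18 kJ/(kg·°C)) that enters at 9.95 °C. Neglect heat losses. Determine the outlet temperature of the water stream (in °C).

T_c,out = 26.4 °C

Heat released by hot stream: Q = 2500 × 1.74 × (45.6 − 16.7) = 125720 kJ/h
Energy balance on cold side (adiabatic exchanger): Q = ṁ_c·Cp_c·(T_c,out − T_c,in)
T_c,out = 9.95 + 125720/(1830 × 4.18) = 26.385 °C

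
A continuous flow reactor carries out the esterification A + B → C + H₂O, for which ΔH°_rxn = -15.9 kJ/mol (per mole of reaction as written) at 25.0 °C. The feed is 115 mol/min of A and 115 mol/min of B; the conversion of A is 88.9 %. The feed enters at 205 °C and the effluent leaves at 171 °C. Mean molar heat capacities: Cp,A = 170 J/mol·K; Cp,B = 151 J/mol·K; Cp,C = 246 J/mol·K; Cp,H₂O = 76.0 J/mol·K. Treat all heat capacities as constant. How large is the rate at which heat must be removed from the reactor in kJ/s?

Q_out = 47.8 kJ/s

Extent of reaction ξ = 0.889 × 115 = 102.23 mol/min
Reaction term: ξ·ΔH°_rxn = 102.23 × -15.9 = -1625.5 kJ/min
Sensible, feed 205→25 °C: -6644.7 kJ/min
Outlet flows (mol/min): A 12.765, B 12.765, C 102.23, H₂O 102.23
Sensible, products 25→171 °C: 5404.5 kJ/min
Q = ΔH = -2865.7 kJ/min = -47.762 kW
Heat removed = 47.762 kJ/s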